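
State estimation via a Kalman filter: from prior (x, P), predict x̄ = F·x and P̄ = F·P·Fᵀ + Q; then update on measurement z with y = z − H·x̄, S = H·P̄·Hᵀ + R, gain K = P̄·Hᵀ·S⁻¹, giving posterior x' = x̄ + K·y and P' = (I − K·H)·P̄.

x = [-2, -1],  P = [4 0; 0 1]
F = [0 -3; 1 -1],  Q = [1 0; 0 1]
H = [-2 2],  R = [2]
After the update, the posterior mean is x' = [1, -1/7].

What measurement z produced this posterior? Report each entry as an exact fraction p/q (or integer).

z = [-2]

x̄ = F·x = [3, -1]
P̄ = F·P·Fᵀ + Q = [10 3; 3 6]
S = H·P̄·Hᵀ + R = [42]
K = P̄·Hᵀ·S⁻¹ = [-1/3; 1/7]
x' − x̄ = [-2, 6/7] = K·y
y = (KᵀK)⁻¹·Kᵀ·(x' − x̄) = [6]
z = y + H·x̄ = [6] + [-8] = [-2]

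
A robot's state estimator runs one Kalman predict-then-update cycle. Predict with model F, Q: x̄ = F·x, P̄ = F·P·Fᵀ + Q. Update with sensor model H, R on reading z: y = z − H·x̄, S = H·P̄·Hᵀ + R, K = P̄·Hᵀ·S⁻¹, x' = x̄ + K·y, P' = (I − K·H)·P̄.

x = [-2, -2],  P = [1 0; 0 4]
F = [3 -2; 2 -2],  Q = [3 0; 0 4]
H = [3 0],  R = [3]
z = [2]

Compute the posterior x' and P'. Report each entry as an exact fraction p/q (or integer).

x̄ = F·x = [-2, 0]
P̄ = F·P·Fᵀ + Q = [28 22; 22 24]
y = z − H·x̄ = [8]
S = H·P̄·Hᵀ + R = [255]
K = P̄·Hᵀ·S⁻¹ = [28/85; 22/85]
x' = x̄ + K·y = [54/85, 176/85]
P' = (I − K·H)·P̄ = [28/85 22/85; 22/85 588/85]

x' = [54/85, 176/85]
P' = [28/85 22/85; 22/85 588/85]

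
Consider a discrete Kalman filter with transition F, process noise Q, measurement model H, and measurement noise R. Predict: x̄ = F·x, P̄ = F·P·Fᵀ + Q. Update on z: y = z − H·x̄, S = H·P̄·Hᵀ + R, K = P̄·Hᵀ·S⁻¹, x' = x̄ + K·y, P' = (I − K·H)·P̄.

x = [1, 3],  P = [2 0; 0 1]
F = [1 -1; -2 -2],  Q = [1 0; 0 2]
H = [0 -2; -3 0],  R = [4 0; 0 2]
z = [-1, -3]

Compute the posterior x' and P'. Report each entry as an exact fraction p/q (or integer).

x' = [205/267, -55/267]
P' = [56/267 -2/267; -2/267 248/267]

x̄ = F·x = [-2, -8]
P̄ = F·P·Fᵀ + Q = [4 -2; -2 14]
y = z − H·x̄ = [-17, -9]
S = H·P̄·Hᵀ + R = [60 -12; -12 38]
K = P̄·Hᵀ·S⁻¹ = [1/267 -28/89; -124/267 1/89]
x' = x̄ + K·y = [205/267, -55/267]
P' = (I − K·H)·P̄ = [56/267 -2/267; -2/267 248/267]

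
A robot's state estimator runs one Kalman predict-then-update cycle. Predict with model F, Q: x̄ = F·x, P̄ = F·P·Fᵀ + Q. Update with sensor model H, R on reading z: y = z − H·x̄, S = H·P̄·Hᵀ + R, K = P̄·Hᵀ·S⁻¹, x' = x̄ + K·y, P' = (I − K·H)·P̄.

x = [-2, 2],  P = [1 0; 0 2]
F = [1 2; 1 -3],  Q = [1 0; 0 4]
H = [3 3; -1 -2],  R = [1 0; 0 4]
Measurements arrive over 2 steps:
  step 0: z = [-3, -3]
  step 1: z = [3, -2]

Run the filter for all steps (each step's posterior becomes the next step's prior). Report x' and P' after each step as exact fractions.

step 0: x' = [-4373/1439, 3015/1439], P' = [4400/1439 -4186/1439; -4186/1439 4125/1439]
step 1: x' = [-307733/463246, 4445185/2779476], P' = [334935/231623 -643609/463246; -643609/463246 3986665/2779476]

step 0: x̄ = F·x = [2, -8]
step 0: P̄ = F·P·Fᵀ + Q = [10 -11; -11 23]
step 0: y = z − H·x̄ = [15, -17]
step 0: S = H·P̄·Hᵀ + R = [100 -69; -69 62]
step 0: K = P̄·Hᵀ·S⁻¹ = [642/1439 993/1439; -183/1439 -1016/1439]
step 0: x' = x̄ + K·y = [-4373/1439, 3015/1439]
step 0: P' = (I − K·H)·P̄ = [4400/1439 -4186/1439; -4186/1439 4125/1439]
step 1: x̄ = F·x = [1657/1439, -13418/1439]
step 1: P̄ = F·P·Fᵀ + Q = [5595/1439 -16164/1439; -16164/1439 72397/1439]
step 1: y = z − H·x̄ = [39600/1439, -28057/1439]
step 1: S = H·P̄·Hᵀ + R = [412415/1439 -305691/1439; -305691/1439 236283/1439]
step 1: K = P̄·Hᵀ·S⁻¹ = [78783/463246 154337/463246; 125011/926492 -1027919/2779476]
step 1: x' = x̄ + K·y = [-307733/463246, 4445185/2779476]
step 1: P' = (I − K·H)·P̄ = [334935/231623 -643609/463246; -643609/463246 3986665/2779476]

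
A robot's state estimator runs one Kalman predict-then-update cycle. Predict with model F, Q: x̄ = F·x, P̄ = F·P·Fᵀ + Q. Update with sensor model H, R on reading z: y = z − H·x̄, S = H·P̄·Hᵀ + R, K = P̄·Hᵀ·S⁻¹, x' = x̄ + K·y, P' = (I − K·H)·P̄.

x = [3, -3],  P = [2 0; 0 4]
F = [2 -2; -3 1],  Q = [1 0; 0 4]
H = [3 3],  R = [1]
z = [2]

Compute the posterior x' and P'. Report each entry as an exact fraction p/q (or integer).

x' = [123/10, -291/25]
P' = [91/4 -227/10; -227/10 569/25]

x̄ = F·x = [12, -12]
P̄ = F·P·Fᵀ + Q = [25 -20; -20 26]
y = z − H·x̄ = [2]
S = H·P̄·Hᵀ + R = [100]
K = P̄·Hᵀ·S⁻¹ = [3/20; 9/50]
x' = x̄ + K·y = [123/10, -291/25]
P' = (I − K·H)·P̄ = [91/4 -227/10; -227/10 569/25]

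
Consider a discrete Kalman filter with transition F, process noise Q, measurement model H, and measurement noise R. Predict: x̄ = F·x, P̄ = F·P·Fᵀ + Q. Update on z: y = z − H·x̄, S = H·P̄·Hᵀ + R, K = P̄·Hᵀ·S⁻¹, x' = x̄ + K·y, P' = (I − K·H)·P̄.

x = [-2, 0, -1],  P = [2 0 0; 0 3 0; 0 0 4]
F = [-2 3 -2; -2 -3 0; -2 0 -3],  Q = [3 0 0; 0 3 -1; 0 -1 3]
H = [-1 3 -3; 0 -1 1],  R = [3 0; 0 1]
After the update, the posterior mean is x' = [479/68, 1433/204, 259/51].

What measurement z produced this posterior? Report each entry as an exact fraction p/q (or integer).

z = [-2, -3]

x̄ = F·x = [6, 4, 7]
P̄ = F·P·Fᵀ + Q = [54 -19 32; -19 38 7; 32 7 47]
S = H·P̄·Hᵀ + R = [1002 -264; -264 72]
K = P̄·Hᵀ·S⁻¹ = [-10/17 -197/136; -5/102 -83/136; -8/51 -1/51]
x' − x̄ = [71/68, 617/204, -98/51] = K·y
y = (KᵀK)⁻¹·Kᵀ·(x' − x̄) = [13, -6]
z = y + H·x̄ = [13, -6] + [-15, 3] = [-2, -3]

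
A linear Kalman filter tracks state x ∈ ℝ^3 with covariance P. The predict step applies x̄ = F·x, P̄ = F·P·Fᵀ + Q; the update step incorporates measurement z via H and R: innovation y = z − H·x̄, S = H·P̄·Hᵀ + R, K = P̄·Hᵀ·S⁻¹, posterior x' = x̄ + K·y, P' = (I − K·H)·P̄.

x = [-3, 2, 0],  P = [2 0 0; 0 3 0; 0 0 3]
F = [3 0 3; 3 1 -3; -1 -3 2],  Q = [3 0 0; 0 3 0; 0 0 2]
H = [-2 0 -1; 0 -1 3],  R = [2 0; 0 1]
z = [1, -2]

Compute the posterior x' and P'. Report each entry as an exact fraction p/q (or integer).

x' = [4131/5621, -3117/511, -45289/16863]
P' = [36105/39347 -8811/3577 -33906/39347; -8811/3577 54738/3577 17944/3577; -33906/39347 17944/3577 207146/118041]

x̄ = F·x = [-9, -7, -3]
P̄ = F·P·Fᵀ + Q = [48 -9 12; -9 51 -33; 12 -33 43]
y = z − H·x̄ = [-20, 0]
S = H·P̄·Hᵀ + R = [285 -252; -252 637]
K = P̄·Hᵀ·S⁻¹ = [-2736/5621 -4797/39347; -23/511 -906/3577; -265/16863 9762/39347]
x' = x̄ + K·y = [4131/5621, -3117/511, -45289/16863]
P' = (I − K·H)·P̄ = [36105/39347 -8811/3577 -33906/39347; -8811/3577 54738/3577 17944/3577; -33906/39347 17944/3577 207146/118041]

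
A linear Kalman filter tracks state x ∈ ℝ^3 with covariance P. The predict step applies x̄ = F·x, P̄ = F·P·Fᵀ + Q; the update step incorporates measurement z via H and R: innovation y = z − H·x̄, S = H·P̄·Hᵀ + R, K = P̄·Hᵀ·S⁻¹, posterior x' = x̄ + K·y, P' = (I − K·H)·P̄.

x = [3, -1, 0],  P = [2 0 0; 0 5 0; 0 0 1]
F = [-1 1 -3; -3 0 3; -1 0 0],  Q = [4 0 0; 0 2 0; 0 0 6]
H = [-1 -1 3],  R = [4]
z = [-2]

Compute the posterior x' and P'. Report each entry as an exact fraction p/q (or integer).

x̄ = F·x = [-4, -9, -3]
P̄ = F·P·Fᵀ + Q = [20 -3 2; -3 29 6; 2 6 8]
y = z − H·x̄ = [-6]
S = H·P̄·Hᵀ + R = [71]
K = P̄·Hᵀ·S⁻¹ = [-11/71; -8/71; 16/71]
x' = x̄ + K·y = [-218/71, -591/71, -309/71]
P' = (I − K·H)·P̄ = [1299/71 -301/71 318/71; -301/71 1995/71 554/71; 318/71 554/71 312/71]

x' = [-218/71, -591/71, -309/71]
P' = [1299/71 -301/71 318/71; -301/71 1995/71 554/71; 318/71 554/71 312/71]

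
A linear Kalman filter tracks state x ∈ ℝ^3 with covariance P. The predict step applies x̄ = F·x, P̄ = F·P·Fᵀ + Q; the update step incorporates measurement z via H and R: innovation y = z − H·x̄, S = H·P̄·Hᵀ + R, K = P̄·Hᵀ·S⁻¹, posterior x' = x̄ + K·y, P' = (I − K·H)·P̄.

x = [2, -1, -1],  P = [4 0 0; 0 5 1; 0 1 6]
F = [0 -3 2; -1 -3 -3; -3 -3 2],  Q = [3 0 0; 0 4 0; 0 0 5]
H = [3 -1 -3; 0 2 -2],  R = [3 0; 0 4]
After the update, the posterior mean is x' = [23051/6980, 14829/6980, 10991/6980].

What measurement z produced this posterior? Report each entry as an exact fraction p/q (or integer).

z = [3, 1]

x̄ = F·x = [1, 4, -5]
P̄ = F·P·Fᵀ + Q = [60 12 57; 12 125 24; 57 24 98]
S = H·P̄·Hᵀ + R = [596 -28; -28 704]
K = P̄·Hᵀ·S⁻¹ = [-193/17450 -4477/34900; -4487/17450 9657/34900; -6727/26175 -23081/104700]
x' − x̄ = [16071/6980, -13091/6980, 45891/6980] = K·y
y = (KᵀK)⁻¹·Kᵀ·(x' − x̄) = [-11, -17]
z = y + H·x̄ = [-11, -17] + [14, 18] = [3, 1]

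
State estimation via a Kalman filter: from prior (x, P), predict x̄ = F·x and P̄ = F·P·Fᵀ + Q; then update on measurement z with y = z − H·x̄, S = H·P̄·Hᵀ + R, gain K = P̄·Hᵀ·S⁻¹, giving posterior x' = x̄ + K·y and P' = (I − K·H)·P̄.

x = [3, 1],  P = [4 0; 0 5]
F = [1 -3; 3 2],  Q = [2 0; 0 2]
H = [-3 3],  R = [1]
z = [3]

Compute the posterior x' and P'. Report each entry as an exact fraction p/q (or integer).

x̄ = F·x = [0, 11]
P̄ = F·P·Fᵀ + Q = [51 -18; -18 58]
y = z − H·x̄ = [-30]
S = H·P̄·Hᵀ + R = [1306]
K = P̄·Hᵀ·S⁻¹ = [-207/1306; 114/653]
x' = x̄ + K·y = [3105/653, 3763/653]
P' = (I − K·H)·P̄ = [23757/1306 11844/653; 11844/653 11882/653]

x' = [3105/653, 3763/653]
P' = [23757/1306 11844/653; 11844/653 11882/653]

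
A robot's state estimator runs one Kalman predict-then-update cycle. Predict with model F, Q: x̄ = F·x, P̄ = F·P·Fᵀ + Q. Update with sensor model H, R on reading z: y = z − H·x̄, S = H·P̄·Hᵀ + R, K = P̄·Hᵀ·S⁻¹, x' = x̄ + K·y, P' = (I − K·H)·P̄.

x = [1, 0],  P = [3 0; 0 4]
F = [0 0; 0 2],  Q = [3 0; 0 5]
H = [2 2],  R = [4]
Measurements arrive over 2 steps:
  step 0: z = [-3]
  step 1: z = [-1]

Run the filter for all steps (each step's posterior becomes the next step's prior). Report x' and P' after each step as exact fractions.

step 0: x' = [-9/50, -63/50], P' = [66/25 -63/25; -63/25 84/25]
step 1: x' = [101/374, -965/1122], P' = [486/187 -461/187; -461/187 1844/561]

step 0: x̄ = F·x = [0, 0]
step 0: P̄ = F·P·Fᵀ + Q = [3 0; 0 21]
step 0: y = z − H·x̄ = [-3]
step 0: S = H·P̄·Hᵀ + R = [100]
step 0: K = P̄·Hᵀ·S⁻¹ = [3/50; 21/50]
step 0: x' = x̄ + K·y = [-9/50, -63/50]
step 0: P' = (I − K·H)·P̄ = [66/25 -63/25; -63/25 84/25]
step 1: x̄ = F·x = [0, -63/25]
step 1: P̄ = F·P·Fᵀ + Q = [3 0; 0 461/25]
step 1: y = z − H·x̄ = [101/25]
step 1: S = H·P̄·Hᵀ + R = [2244/25]
step 1: K = P̄·Hᵀ·S⁻¹ = [25/374; 461/1122]
step 1: x' = x̄ + K·y = [101/374, -965/1122]
step 1: P' = (I − K·H)·P̄ = [486/187 -461/187; -461/187 1844/561]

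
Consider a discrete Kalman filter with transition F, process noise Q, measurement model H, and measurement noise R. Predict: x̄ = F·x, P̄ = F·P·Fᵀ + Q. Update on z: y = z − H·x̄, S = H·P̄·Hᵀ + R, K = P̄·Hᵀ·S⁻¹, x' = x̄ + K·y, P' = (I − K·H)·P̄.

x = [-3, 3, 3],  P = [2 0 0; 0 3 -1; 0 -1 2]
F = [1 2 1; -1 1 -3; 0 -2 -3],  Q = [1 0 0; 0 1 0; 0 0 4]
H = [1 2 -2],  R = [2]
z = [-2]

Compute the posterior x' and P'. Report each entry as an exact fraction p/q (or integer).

x' = [-30/203, -2049/203, -1893/203]
P' = [1118/203 -1146/203 -626/203; -1146/203 4065/203 3447/203; -626/203 3447/203 3170/203]

x̄ = F·x = [6, -3, -15]
P̄ = F·P·Fᵀ + Q = [13 3 -10; 3 30 9; -10 9 22]
y = z − H·x̄ = [-32]
S = H·P̄·Hᵀ + R = [203]
K = P̄·Hᵀ·S⁻¹ = [39/203; 45/203; -36/203]
x' = x̄ + K·y = [-30/203, -2049/203, -1893/203]
P' = (I − K·H)·P̄ = [1118/203 -1146/203 -626/203; -1146/203 4065/203 3447/203; -626/203 3447/203 3170/203]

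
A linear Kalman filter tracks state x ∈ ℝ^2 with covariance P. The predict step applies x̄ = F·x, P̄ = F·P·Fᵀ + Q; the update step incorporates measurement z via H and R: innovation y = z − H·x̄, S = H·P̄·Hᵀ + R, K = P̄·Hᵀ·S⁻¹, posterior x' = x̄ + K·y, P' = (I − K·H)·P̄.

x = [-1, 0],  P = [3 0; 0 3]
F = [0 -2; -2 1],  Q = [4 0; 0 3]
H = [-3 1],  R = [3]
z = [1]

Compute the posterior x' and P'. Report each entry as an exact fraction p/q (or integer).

x' = [18/67, 122/67]
P' = [100/67 246/67; 246/67 774/67]

x̄ = F·x = [0, 2]
P̄ = F·P·Fᵀ + Q = [16 -6; -6 18]
y = z − H·x̄ = [-1]
S = H·P̄·Hᵀ + R = [201]
K = P̄·Hᵀ·S⁻¹ = [-18/67; 12/67]
x' = x̄ + K·y = [18/67, 122/67]
P' = (I − K·H)·P̄ = [100/67 246/67; 246/67 774/67]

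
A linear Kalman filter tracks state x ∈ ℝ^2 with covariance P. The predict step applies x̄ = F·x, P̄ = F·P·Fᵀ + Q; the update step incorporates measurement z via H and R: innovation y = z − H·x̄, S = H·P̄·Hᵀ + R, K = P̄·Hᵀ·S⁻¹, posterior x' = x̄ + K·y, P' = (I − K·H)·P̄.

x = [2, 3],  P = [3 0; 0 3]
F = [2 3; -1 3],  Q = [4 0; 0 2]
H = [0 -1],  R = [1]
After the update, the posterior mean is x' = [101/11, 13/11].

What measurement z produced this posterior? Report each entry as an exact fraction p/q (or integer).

z = [-1]

x̄ = F·x = [13, 7]
P̄ = F·P·Fᵀ + Q = [43 21; 21 32]
S = H·P̄·Hᵀ + R = [33]
K = P̄·Hᵀ·S⁻¹ = [-7/11; -32/33]
x' − x̄ = [-42/11, -64/11] = K·y
y = (KᵀK)⁻¹·Kᵀ·(x' − x̄) = [6]
z = y + H·x̄ = [6] + [-7] = [-1]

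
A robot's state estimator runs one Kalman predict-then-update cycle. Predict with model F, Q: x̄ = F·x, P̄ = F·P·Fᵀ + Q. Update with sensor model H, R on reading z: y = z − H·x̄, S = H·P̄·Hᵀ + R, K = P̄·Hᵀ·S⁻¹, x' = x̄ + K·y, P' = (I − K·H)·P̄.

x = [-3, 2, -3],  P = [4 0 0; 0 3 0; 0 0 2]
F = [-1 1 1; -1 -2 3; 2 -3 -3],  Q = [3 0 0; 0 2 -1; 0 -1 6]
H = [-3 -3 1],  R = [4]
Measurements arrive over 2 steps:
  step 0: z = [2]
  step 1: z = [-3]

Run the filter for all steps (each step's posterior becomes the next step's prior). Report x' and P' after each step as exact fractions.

step 0: x̄ = F·x = [2, -10, -3]
step 0: P̄ = F·P·Fᵀ + Q = [12 4 -23; 4 36 -9; -23 -9 67]
step 0: y = z − H·x̄ = [-19]
step 0: S = H·P̄·Hᵀ + R = [767]
step 0: K = P̄·Hᵀ·S⁻¹ = [-71/767; -129/767; 163/767]
step 0: x' = x̄ + K·y = [2883/767, -5219/767, -5398/767]
step 0: P' = (I − K·H)·P̄ = [4163/767 -6091/767 -6068/767; -6091/767 10971/767 14124/767; -6068/767 14124/767 24820/767]
step 1: x̄ = F·x = [-13500/767, -8639/767, 37617/767]
step 1: P̄ = F·P·Fᵀ + Q = [94821/767 88986/767 -261238/767; 88986/767 115517/767 -257540/767; -261238/767 -257540/767 743513/767]
step 1: y = z − H·x̄ = [-106335/767]
step 1: S = H·P̄·Hᵀ + R = [7354039/767]
step 1: K = P̄·Hᵀ·S⁻¹ = [-812659/7354039; -871049/7354039; 209077/668549]
step 1: x' = x̄ + K·y = [-16773705/7354039, 37928882/7354039, 3802614/668549]
step 1: P' = (I − K·H)·P̄ = [48113014/7354039 -69699211/7354039 -6182657/668549; -69699211/7354039 118370486/7354039 12957239/668549; -6182657/668549 12957239/668549 21160054/668549]

step 0: x' = [2883/767, -5219/767, -5398/767], P' = [4163/767 -6091/767 -6068/767; -6091/767 10971/767 14124/767; -6068/767 14124/767 24820/767]
step 1: x' = [-16773705/7354039, 37928882/7354039, 3802614/668549], P' = [48113014/7354039 -69699211/7354039 -6182657/668549; -69699211/7354039 118370486/7354039 12957239/668549; -6182657/668549 12957239/668549 21160054/668549]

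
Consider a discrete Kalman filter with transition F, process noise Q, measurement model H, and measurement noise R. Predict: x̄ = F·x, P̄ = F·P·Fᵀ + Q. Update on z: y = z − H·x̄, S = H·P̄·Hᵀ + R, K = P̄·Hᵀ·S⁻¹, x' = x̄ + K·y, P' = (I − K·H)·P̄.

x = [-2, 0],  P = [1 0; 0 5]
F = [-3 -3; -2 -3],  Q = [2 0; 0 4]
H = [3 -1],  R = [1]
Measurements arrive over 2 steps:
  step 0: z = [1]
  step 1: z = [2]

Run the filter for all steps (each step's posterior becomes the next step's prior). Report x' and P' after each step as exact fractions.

step 0: x̄ = F·x = [6, 4]
step 0: P̄ = F·P·Fᵀ + Q = [56 51; 51 53]
step 0: y = z − H·x̄ = [-13]
step 0: S = H·P̄·Hᵀ + R = [252]
step 0: K = P̄·Hᵀ·S⁻¹ = [13/28; 25/63]
step 0: x' = x̄ + K·y = [-1/28, -73/63]
step 0: P' = (I − K·H)·P̄ = [47/28 32/7; 32/7 839/63]
step 1: x̄ = F·x = [43/12, 149/42]
step 1: P̄ = F·P·Fᵀ + Q = [877/4 397/2; 397/2 1298/7]
step 1: y = z − H·x̄ = [-437/84]
step 1: S = H·P̄·Hᵀ + R = [27123/28]
step 1: K = P̄·Hᵀ·S⁻¹ = [12859/27123; 11482/27123]
step 1: x' = x̄ + K·y = [90880/81369, 109465/81369]
step 1: P' = (I − K·H)·P̄ = [41222/27123 110807/27123; 110807/27123 320939/27123]

step 0: x' = [-1/28, -73/63], P' = [47/28 32/7; 32/7 839/63]
step 1: x' = [90880/81369, 109465/81369], P' = [41222/27123 110807/27123; 110807/27123 320939/27123]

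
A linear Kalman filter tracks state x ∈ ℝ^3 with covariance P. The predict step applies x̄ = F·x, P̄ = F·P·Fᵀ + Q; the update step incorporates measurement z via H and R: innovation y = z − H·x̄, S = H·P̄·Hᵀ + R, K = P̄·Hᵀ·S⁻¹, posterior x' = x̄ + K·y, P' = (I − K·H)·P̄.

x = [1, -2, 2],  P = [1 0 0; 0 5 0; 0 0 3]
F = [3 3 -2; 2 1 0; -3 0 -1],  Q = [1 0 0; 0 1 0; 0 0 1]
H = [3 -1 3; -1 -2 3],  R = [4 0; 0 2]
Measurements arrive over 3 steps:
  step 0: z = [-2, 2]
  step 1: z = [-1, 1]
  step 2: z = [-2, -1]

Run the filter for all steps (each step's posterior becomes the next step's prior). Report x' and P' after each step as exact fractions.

step 0: x̄ = F·x = [-7, 0, -5]
step 0: P̄ = F·P·Fᵀ + Q = [67 21 -3; 21 10 -6; -3 -6 13]
step 0: y = z − H·x̄ = [34, 10]
step 0: S = H·P̄·Hᵀ + R = [590 -133; -133 400]
step 0: K = P̄·Hᵀ·S⁻¹ = [52706/218311 -46877/218311; 6153/218311 -30155/218311; 21582/218311 36648/218311]
step 0: x' = x̄ + K·y = [-204943/218311, -92348/218311, 8713/218311]
step 0: P' = (I − K·H)·P̄ = [82625/218311 -25922/218311 -20991/218311; -25922/218311 188610/218311 96996/218311; -20991/218311 96996/218311 82099/218311]
step 1: x̄ = F·x = [-909299/218311, -502234/218311, 606116/218311]
step 1: P̄ = F·P·Fᵀ + Q = [1609166/218311 718254/218311 -700090/218311; 718254/218311 633733/218311 -472998/218311; -700090/218311 -472998/218311 918089/218311]
step 1: y = z − H·x̄ = [189004/218311, -3513804/218311]
step 1: S = H·P̄·Hᵀ + R = [10179116/218311 1167941/218311; 1167941/218311 25593053/218311]
step 1: K = P̄·Hᵀ·S⁻¹ = [263046466/1187070597 -250686058/1187070597; 30176639/1187070597 -159296369/1187070597; 108578542/1187070597 199144523/1187070597]
step 1: x' = x̄ + K·y = [-681704537/1187070597, -140842606/1187070597, 184459048/1187070597]
step 1: P' = (I − K·H)·P̄ = [420151606/1187070597 -127048444/1187070597 -111772466/1187070597; -127048444/1187070597 947493070/1187070597 483114986/1187070597; -111772466/1187070597 483114986/1187070597 417582184/1187070597]
step 2: x̄ = F·x = [-2836559525/1187070597, -1504251680/1187070597, 1860654563/1187070597]
step 2: P̄ = F·P·Fᵀ + Q = [8423219185/1187070597 3700812742/1187070597 -3587426446/1187070597; 3700812742/1187070597 3306976315/1187070597 -2399334358/1187070597; -3587426446/1187070597 -2399334358/1187070597 4715382439/1187070597]
step 2: y = z − H·x̄ = [-950677988/1187070597, -4204699057/395690199]
step 2: S = H·P̄·Hᵀ + R = [53920126987/1187070597 1782707954/395690199; 1782707954/395690199 14620392170/131896733]
step 2: K = P̄·Hᵀ·S⁻¹ = [94118680748/425200261327 -179478548421/850400522654; 10366226489/425200261327 -57012253812/425200261327; 269768686648/2976401829289 997423486307/5952803658578]
step 2: x' = x̄ + K·y = [-275640698731/850400522654, 58711721880/425200261327, -1700330036423/5952803658578]
step 2: P' = (I − K·H)·P̄ = [300817999319/850400522654 -45682727225/425200261327 -80290002141/850400522654; -45682727225/425200261327 338220322480/425200261327 172244470037/425200261327; -80290002141/850400522654 172244470037/425200261327 2085220706221/5952803658578]

step 0: x' = [-204943/218311, -92348/218311, 8713/218311], P' = [82625/218311 -25922/218311 -20991/218311; -25922/218311 188610/218311 96996/218311; -20991/218311 96996/218311 82099/218311]
step 1: x' = [-681704537/1187070597, -140842606/1187070597, 184459048/1187070597], P' = [420151606/1187070597 -127048444/1187070597 -111772466/1187070597; -127048444/1187070597 947493070/1187070597 483114986/1187070597; -111772466/1187070597 483114986/1187070597 417582184/1187070597]
step 2: x' = [-275640698731/850400522654, 58711721880/425200261327, -1700330036423/5952803658578], P' = [300817999319/850400522654 -45682727225/425200261327 -80290002141/850400522654; -45682727225/425200261327 338220322480/425200261327 172244470037/425200261327; -80290002141/850400522654 172244470037/425200261327 2085220706221/5952803658578]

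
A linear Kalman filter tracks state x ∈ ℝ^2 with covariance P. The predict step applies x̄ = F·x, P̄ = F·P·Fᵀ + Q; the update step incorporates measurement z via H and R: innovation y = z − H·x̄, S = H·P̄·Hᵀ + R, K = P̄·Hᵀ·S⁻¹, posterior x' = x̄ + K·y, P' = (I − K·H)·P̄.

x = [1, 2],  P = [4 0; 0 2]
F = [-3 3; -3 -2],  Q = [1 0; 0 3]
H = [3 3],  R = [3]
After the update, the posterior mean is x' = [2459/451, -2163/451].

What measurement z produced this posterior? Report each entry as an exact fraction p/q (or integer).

x̄ = F·x = [3, -7]
P̄ = F·P·Fᵀ + Q = [55 24; 24 47]
S = H·P̄·Hᵀ + R = [1353]
K = P̄·Hᵀ·S⁻¹ = [79/451; 71/451]
x' − x̄ = [1106/451, 994/451] = K·y
y = (KᵀK)⁻¹·Kᵀ·(x' − x̄) = [14]
z = y + H·x̄ = [14] + [-12] = [2]

z = [2]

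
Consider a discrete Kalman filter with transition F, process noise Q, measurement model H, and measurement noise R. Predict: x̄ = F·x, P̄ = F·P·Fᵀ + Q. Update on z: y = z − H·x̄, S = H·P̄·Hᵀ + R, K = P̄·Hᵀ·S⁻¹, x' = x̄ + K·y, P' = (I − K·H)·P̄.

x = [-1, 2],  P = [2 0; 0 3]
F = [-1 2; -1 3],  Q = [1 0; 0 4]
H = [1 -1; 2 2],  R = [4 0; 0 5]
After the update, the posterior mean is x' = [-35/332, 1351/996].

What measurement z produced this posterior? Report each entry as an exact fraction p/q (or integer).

z = [-3, 2]

x̄ = F·x = [5, 7]
P̄ = F·P·Fᵀ + Q = [15 20; 20 33]
S = H·P̄·Hᵀ + R = [12 -36; -36 357]
K = P̄·Hᵀ·S⁻¹ = [245/996 55/249; -275/996 67/249]
x' − x̄ = [-1695/332, -5621/996] = K·y
y = (KᵀK)⁻¹·Kᵀ·(x' − x̄) = [-1, -22]
z = y + H·x̄ = [-1, -22] + [-2, 24] = [-3, 2]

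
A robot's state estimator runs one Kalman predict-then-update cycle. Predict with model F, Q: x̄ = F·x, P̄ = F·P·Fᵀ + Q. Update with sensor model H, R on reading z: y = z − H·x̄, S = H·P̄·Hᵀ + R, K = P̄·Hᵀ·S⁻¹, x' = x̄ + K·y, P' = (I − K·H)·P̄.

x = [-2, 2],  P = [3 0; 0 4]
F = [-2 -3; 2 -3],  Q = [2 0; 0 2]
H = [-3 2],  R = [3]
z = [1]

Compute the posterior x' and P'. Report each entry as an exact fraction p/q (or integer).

x̄ = F·x = [-2, -10]
P̄ = F·P·Fᵀ + Q = [50 24; 24 50]
y = z − H·x̄ = [15]
S = H·P̄·Hᵀ + R = [365]
K = P̄·Hᵀ·S⁻¹ = [-102/365; 28/365]
x' = x̄ + K·y = [-452/73, -646/73]
P' = (I − K·H)·P̄ = [7846/365 11616/365; 11616/365 17466/365]

x' = [-452/73, -646/73]
P' = [7846/365 11616/365; 11616/365 17466/365]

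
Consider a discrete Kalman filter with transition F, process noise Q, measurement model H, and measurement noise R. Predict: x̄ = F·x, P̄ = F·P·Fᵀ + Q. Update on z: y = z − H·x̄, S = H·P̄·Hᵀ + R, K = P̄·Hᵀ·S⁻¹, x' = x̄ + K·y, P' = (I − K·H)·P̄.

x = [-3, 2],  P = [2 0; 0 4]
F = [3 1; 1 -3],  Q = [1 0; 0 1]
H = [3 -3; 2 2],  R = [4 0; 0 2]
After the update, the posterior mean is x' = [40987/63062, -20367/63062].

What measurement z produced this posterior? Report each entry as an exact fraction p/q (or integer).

z = [3, 1]

x̄ = F·x = [-7, -9]
P̄ = F·P·Fᵀ + Q = [23 -6; -6 39]
S = H·P̄·Hᵀ + R = [670 -96; -96 202]
K = P̄·Hᵀ·S⁻¹ = [10419/63062 7783/31531; -10467/63062 7815/31531]
x' − x̄ = [482421/63062, 547191/63062] = K·y
y = (KᵀK)⁻¹·Kᵀ·(x' − x̄) = [-3, 33]
z = y + H·x̄ = [-3, 33] + [6, -32] = [3, 1]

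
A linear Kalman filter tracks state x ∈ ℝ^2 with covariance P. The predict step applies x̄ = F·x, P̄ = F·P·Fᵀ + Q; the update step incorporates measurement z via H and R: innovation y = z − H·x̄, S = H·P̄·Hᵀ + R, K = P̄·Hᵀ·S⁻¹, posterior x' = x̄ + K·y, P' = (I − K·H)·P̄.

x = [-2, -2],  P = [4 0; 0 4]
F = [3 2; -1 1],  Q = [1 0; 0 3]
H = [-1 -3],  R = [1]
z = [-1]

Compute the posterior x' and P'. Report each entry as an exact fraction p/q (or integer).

x̄ = F·x = [-10, 0]
P̄ = F·P·Fᵀ + Q = [53 -4; -4 11]
y = z − H·x̄ = [-11]
S = H·P̄·Hᵀ + R = [129]
K = P̄·Hᵀ·S⁻¹ = [-41/129; -29/129]
x' = x̄ + K·y = [-839/129, 319/129]
P' = (I − K·H)·P̄ = [5156/129 -1705/129; -1705/129 578/129]

x' = [-839/129, 319/129]
P' = [5156/129 -1705/129; -1705/129 578/129]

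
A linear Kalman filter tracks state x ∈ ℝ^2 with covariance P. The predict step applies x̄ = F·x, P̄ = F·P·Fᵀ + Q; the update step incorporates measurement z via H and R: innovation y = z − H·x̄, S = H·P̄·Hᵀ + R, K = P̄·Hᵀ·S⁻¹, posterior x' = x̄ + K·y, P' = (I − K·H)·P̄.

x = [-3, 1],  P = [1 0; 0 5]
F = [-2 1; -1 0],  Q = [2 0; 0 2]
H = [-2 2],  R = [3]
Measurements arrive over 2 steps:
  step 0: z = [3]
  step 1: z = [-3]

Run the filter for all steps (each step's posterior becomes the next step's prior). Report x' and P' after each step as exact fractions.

step 0: x̄ = F·x = [7, 3]
step 0: P̄ = F·P·Fᵀ + Q = [11 2; 2 3]
step 0: y = z − H·x̄ = [11]
step 0: S = H·P̄·Hᵀ + R = [43]
step 0: K = P̄·Hᵀ·S⁻¹ = [-18/43; 2/43]
step 0: x' = x̄ + K·y = [103/43, 151/43]
step 0: P' = (I − K·H)·P̄ = [149/43 122/43; 122/43 125/43]
step 1: x̄ = F·x = [-55/43, -103/43]
step 1: P̄ = F·P·Fᵀ + Q = [319/43 176/43; 176/43 235/43]
step 1: y = z − H·x̄ = [-33/43]
step 1: S = H·P̄·Hᵀ + R = [937/43]
step 1: K = P̄·Hᵀ·S⁻¹ = [-286/937; 118/937]
step 1: x' = x̄ + K·y = [-979/937, -2335/937]
step 1: P' = (I − K·H)·P̄ = [5049/937 4620/937; 4620/937 4797/937]

step 0: x' = [103/43, 151/43], P' = [149/43 122/43; 122/43 125/43]
step 1: x' = [-979/937, -2335/937], P' = [5049/937 4620/937; 4620/937 4797/937]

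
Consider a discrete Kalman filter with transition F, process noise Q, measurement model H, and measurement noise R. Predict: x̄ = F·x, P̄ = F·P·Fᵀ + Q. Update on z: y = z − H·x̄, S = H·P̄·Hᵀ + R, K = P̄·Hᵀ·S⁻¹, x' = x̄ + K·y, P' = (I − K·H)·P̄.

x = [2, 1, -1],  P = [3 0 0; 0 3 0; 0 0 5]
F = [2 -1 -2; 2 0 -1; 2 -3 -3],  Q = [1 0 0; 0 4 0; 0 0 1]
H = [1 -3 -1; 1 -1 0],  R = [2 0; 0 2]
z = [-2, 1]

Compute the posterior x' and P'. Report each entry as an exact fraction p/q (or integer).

x̄ = F·x = [5, 5, 4]
P̄ = F·P·Fᵀ + Q = [36 22 51; 22 21 27; 51 27 85]
y = z − H·x̄ = [12, 1]
S = H·P̄·Hᵀ + R = [240 -13; -13 15]
K = P̄·Hᵀ·S⁻¹ = [-1033/3431 2307/3431; -1007/3431 -644/3431; -1413/3431 4265/3431]
x' = x̄ + K·y = [7066/3431, 4427/3431, 1033/3431]
P' = (I − K·H)·P̄ = [7545/3431 2931/3431 818/3431; 2931/3431 4219/3431 -7712/3431; 818/3431 -7712/3431 26780/3431]

x' = [7066/3431, 4427/3431, 1033/3431]
P' = [7545/3431 2931/3431 818/3431; 2931/3431 4219/3431 -7712/3431; 818/3431 -7712/3431 26780/3431]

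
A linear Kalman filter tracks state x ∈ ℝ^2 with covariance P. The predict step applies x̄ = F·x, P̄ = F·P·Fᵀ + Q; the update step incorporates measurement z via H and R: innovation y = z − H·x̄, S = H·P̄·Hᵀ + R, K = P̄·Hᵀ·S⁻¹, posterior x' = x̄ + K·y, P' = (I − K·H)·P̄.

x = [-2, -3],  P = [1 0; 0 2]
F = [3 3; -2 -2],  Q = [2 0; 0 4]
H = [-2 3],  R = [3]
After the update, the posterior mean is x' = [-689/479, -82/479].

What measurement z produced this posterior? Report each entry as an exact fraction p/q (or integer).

z = [2]

x̄ = F·x = [-15, 10]
P̄ = F·P·Fᵀ + Q = [29 -18; -18 16]
S = H·P̄·Hᵀ + R = [479]
K = P̄·Hᵀ·S⁻¹ = [-112/479; 84/479]
x' − x̄ = [6496/479, -4872/479] = K·y
y = (KᵀK)⁻¹·Kᵀ·(x' − x̄) = [-58]
z = y + H·x̄ = [-58] + [60] = [2]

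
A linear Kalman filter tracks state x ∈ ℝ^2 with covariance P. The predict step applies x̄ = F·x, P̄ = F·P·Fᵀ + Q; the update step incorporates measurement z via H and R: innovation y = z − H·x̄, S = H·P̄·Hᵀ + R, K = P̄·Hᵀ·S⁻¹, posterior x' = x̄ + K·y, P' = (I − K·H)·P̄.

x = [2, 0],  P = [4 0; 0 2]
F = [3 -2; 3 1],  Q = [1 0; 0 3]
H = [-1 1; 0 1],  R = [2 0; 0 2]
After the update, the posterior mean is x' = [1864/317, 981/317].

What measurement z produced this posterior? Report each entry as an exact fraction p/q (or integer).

z = [-3, 3]

x̄ = F·x = [6, 6]
P̄ = F·P·Fᵀ + Q = [45 32; 32 41]
S = H·P̄·Hᵀ + R = [24 9; 9 43]
K = P̄·Hᵀ·S⁻¹ = [-847/951 295/317; 6/317 301/317]
x' − x̄ = [-38/317, -921/317] = K·y
y = (KᵀK)⁻¹·Kᵀ·(x' − x̄) = [-3, -3]
z = y + H·x̄ = [-3, -3] + [0, 6] = [-3, 3]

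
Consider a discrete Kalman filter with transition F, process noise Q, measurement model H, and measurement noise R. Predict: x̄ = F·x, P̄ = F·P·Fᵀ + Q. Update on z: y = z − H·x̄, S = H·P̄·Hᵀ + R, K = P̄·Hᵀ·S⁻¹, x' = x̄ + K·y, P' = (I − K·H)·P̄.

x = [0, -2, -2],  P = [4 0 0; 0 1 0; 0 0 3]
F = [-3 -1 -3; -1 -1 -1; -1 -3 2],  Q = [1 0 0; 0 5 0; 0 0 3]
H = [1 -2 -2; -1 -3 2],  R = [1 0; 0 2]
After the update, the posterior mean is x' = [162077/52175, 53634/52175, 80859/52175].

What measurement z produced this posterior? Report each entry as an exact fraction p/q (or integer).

x̄ = F·x = [8, 4, 2]
P̄ = F·P·Fᵀ + Q = [65 22 -3; 22 13 1; -3 1 28]
S = H·P̄·Hᵀ + R = [162 -131; -131 428]
K = P̄·Hᵀ·S⁻¹ = [-6391/52175 -18657/52175; -10297/52175 -10344/52175; -18772/52175 1081/52175]
x' − x̄ = [-255323/52175, -155066/52175, -23491/52175] = K·y
y = (KᵀK)⁻¹·Kᵀ·(x' − x̄) = [2, 13]
z = y + H·x̄ = [2, 13] + [-4, -16] = [-2, -3]

z = [-2, -3]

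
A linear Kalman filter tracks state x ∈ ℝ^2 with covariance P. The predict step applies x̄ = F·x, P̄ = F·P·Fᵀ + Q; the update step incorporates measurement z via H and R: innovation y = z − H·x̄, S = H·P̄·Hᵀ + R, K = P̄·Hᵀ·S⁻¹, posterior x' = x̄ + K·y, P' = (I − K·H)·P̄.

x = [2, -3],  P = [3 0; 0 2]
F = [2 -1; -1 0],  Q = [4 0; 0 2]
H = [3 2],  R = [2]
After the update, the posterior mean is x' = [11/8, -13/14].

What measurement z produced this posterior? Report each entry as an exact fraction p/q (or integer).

z = [2]

x̄ = F·x = [7, -2]
P̄ = F·P·Fᵀ + Q = [18 -6; -6 5]
S = H·P̄·Hᵀ + R = [112]
K = P̄·Hᵀ·S⁻¹ = [3/8; -1/14]
x' − x̄ = [-45/8, 15/14] = K·y
y = (KᵀK)⁻¹·Kᵀ·(x' − x̄) = [-15]
z = y + H·x̄ = [-15] + [17] = [2]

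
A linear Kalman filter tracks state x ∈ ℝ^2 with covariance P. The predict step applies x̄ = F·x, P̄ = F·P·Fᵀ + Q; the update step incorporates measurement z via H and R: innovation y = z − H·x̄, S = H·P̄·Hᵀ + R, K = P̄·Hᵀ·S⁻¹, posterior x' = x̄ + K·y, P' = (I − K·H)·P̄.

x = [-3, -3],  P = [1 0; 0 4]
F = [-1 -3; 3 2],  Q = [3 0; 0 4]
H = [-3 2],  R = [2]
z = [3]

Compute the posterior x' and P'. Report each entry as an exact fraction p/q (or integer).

x' = [-1191/401, -2439/802]
P' = [902/401 1266/401; 1266/401 3937/802]

x̄ = F·x = [12, -15]
P̄ = F·P·Fᵀ + Q = [40 -27; -27 29]
y = z − H·x̄ = [69]
S = H·P̄·Hᵀ + R = [802]
K = P̄·Hᵀ·S⁻¹ = [-87/401; 139/802]
x' = x̄ + K·y = [-1191/401, -2439/802]
P' = (I − K·H)·P̄ = [902/401 1266/401; 1266/401 3937/802]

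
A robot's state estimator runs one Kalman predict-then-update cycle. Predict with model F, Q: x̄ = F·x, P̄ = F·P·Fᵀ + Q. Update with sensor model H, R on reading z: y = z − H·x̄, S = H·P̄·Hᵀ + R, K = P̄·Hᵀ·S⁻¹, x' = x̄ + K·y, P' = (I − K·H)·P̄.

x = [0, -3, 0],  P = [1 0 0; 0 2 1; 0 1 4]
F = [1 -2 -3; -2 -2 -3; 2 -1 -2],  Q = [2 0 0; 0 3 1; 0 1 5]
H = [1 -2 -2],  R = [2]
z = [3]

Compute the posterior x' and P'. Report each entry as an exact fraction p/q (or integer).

x̄ = F·x = [6, 6, 3]
P̄ = F·P·Fᵀ + Q = [59 54 37; 54 63 32; 37 32 31]
y = z − H·x̄ = [15]
S = H·P̄·Hᵀ + R = [329]
K = P̄·Hᵀ·S⁻¹ = [-123/329; -136/329; -89/329]
x' = x̄ + K·y = [129/329, -66/329, -348/329]
P' = (I − K·H)·P̄ = [4282/329 1038/329 1226/329; 1038/329 2231/329 -1576/329; 1226/329 -1576/329 2278/329]

x' = [129/329, -66/329, -348/329]
P' = [4282/329 1038/329 1226/329; 1038/329 2231/329 -1576/329; 1226/329 -1576/329 2278/329]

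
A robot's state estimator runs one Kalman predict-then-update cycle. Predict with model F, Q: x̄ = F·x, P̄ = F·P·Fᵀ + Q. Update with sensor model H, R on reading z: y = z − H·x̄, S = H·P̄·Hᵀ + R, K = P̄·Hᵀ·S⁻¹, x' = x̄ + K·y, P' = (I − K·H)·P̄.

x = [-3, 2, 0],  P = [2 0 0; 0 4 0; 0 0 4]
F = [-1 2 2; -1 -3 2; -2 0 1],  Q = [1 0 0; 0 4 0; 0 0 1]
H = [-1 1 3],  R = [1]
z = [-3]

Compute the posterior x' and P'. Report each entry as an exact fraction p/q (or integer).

x' = [1616/223, -1769/223, 909/223]
P' = [7780/223 -838/223 2871/223; -838/223 2934/223 -1224/223; 2871/223 -1224/223 1378/223]

x̄ = F·x = [7, -3, 6]
P̄ = F·P·Fᵀ + Q = [35 -6 12; -6 58 12; 12 12 13]
y = z − H·x̄ = [-11]
S = H·P̄·Hᵀ + R = [223]
K = P̄·Hᵀ·S⁻¹ = [-5/223; 100/223; 39/223]
x' = x̄ + K·y = [1616/223, -1769/223, 909/223]
P' = (I − K·H)·P̄ = [7780/223 -838/223 2871/223; -838/223 2934/223 -1224/223; 2871/223 -1224/223 1378/223]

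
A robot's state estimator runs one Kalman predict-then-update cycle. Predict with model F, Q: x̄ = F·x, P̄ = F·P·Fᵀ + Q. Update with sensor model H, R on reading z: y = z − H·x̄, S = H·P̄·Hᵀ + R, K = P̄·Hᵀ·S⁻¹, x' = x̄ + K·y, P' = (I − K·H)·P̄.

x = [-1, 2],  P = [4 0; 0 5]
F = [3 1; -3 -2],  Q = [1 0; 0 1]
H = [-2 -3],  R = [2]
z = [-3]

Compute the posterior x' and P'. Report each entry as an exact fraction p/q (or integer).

x̄ = F·x = [-1, -1]
P̄ = F·P·Fᵀ + Q = [42 -46; -46 57]
y = z − H·x̄ = [-8]
S = H·P̄·Hᵀ + R = [131]
K = P̄·Hᵀ·S⁻¹ = [54/131; -79/131]
x' = x̄ + K·y = [-563/131, 501/131]
P' = (I − K·H)·P̄ = [2586/131 -1760/131; -1760/131 1226/131]

x' = [-563/131, 501/131]
P' = [2586/131 -1760/131; -1760/131 1226/131]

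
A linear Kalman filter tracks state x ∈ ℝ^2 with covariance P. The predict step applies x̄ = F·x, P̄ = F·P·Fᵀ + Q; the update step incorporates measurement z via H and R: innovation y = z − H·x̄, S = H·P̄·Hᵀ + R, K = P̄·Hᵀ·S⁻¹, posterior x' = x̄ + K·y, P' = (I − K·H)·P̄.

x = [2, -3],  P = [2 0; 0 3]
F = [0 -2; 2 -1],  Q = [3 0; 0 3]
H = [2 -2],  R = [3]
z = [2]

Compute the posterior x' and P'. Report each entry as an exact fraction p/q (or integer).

x' = [498/71, 433/71]
P' = [741/71 714/71; 714/71 738/71]

x̄ = F·x = [6, 7]
P̄ = F·P·Fᵀ + Q = [15 6; 6 14]
y = z − H·x̄ = [4]
S = H·P̄·Hᵀ + R = [71]
K = P̄·Hᵀ·S⁻¹ = [18/71; -16/71]
x' = x̄ + K·y = [498/71, 433/71]
P' = (I − K·H)·P̄ = [741/71 714/71; 714/71 738/71]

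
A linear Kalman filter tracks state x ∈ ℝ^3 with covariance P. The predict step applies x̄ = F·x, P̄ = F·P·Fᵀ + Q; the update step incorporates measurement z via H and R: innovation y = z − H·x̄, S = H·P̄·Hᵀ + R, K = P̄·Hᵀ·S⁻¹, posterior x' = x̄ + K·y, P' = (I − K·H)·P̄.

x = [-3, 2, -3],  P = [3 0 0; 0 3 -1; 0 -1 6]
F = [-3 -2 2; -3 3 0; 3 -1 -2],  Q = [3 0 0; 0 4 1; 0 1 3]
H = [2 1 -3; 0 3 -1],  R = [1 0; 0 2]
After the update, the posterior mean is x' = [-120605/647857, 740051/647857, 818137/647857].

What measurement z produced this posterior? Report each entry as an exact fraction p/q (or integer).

x̄ = F·x = [-1, 15, -5]
P̄ = F·P·Fᵀ + Q = [74 3 -47; 3 58 -29; -47 -29 53]
S = H·P̄·Hᵀ + R = [1582 735; 735 751]
K = P̄·Hᵀ·S⁻¹ = [178132/647857 -18004/92551; -35804/647857 30023/92551; -108882/647857 -2030/92551]
x' − x̄ = [527252/647857, -8977804/647857, 4057422/647857] = K·y
y = (KᵀK)⁻¹·Kᵀ·(x' − x̄) = [-31, -48]
z = y + H·x̄ = [-31, -48] + [28, 50] = [-3, 2]

z = [-3, 2]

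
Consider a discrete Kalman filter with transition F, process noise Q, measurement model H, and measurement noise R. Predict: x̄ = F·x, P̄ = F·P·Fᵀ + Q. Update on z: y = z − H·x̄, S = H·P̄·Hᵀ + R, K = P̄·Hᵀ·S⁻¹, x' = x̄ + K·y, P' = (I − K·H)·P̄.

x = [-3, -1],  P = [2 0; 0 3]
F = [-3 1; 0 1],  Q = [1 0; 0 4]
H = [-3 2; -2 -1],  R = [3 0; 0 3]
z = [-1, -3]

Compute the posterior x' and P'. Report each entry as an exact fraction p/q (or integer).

x̄ = F·x = [8, -1]
P̄ = F·P·Fᵀ + Q = [22 3; 3 7]
y = z − H·x̄ = [25, 12]
S = H·P̄·Hᵀ + R = [193 115; 115 110]
K = P̄·Hᵀ·S⁻¹ = [-239/1601 -2171/8005; 409/1601 -3084/8005]
x' = x̄ + K·y = [8113/8005, 6112/8005]
P' = (I − K·H)·P̄ = [2373/8005 1767/8005; 1767/8005 5718/8005]

x' = [8113/8005, 6112/8005]
P' = [2373/8005 1767/8005; 1767/8005 5718/8005]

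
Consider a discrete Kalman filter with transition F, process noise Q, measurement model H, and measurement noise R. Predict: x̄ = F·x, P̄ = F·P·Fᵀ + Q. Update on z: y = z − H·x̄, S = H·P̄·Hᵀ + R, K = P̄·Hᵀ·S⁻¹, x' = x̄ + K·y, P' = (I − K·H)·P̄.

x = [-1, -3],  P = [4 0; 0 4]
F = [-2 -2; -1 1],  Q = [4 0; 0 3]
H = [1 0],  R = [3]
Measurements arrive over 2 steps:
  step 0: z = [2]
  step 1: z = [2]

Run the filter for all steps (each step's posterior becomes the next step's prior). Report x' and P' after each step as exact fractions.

step 0: x' = [32/13, -2], P' = [36/13 0; 0 11]
step 1: x' = [500/269, -4226/807], P' = [768/269 -214/269; -214/269 10010/807]

step 0: x̄ = F·x = [8, -2]
step 0: P̄ = F·P·Fᵀ + Q = [36 0; 0 11]
step 0: y = z − H·x̄ = [-6]
step 0: S = H·P̄·Hᵀ + R = [39]
step 0: K = P̄·Hᵀ·S⁻¹ = [12/13; 0]
step 0: x' = x̄ + K·y = [32/13, -2]
step 0: P' = (I − K·H)·P̄ = [36/13 0; 0 11]
step 1: x̄ = F·x = [-12/13, -58/13]
step 1: P̄ = F·P·Fᵀ + Q = [768/13 -214/13; -214/13 218/13]
step 1: y = z − H·x̄ = [38/13]
step 1: S = H·P̄·Hᵀ + R = [807/13]
step 1: K = P̄·Hᵀ·S⁻¹ = [256/269; -214/807]
step 1: x' = x̄ + K·y = [500/269, -4226/807]
step 1: P' = (I − K·H)·P̄ = [768/269 -214/269; -214/269 10010/807]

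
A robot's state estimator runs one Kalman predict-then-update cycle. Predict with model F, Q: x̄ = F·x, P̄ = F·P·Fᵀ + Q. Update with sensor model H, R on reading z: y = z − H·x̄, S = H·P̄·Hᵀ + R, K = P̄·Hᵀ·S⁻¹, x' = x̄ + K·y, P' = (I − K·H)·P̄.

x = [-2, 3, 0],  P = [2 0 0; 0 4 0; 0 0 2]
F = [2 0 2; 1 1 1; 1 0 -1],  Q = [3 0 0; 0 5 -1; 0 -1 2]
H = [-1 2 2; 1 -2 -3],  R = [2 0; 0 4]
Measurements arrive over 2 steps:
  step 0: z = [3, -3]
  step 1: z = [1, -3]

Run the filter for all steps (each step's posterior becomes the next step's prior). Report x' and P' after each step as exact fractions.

step 0: x' = [-617/155, 45/62, -161/155], P' = [2918/155 278/31 54/155; 278/31 935/124 -151/62; 54/155 -151/62 357/155]
step 1: x' = [-1996848/376939, -1282909/753878, -22542/376939], P' = [18541266/376939 7456499/376939 1593296/376939; 7456499/376939 3838461/376939 -14639/376939; 1593296/376939 -14639/376939 734262/376939]

step 0: x̄ = F·x = [-4, 1, -2]
step 0: P̄ = F·P·Fᵀ + Q = [19 8 0; 8 13 -1; 0 -1 6]
step 0: y = z − H·x̄ = [1, -3]
step 0: S = H·P̄·Hᵀ + R = [57 -65; -65 85]
step 0: K = P̄·Hᵀ·S⁻¹ = [-3/31 -6/155; 77/124 37/124; -19/62 -131/310]
step 0: x' = x̄ + K·y = [-617/155, 45/62, -161/155]
step 0: P' = (I − K·H)·P̄ = [2918/155 278/31 54/155; 278/31 935/124 -151/62; 54/155 -151/62 357/155]
step 1: x̄ = F·x = [-1556/155, -1331/310, -456/155]
step 1: P̄ = F·P·Fᵀ + Q = [13997/155 8791/155 5122/155; 8791/155 29407/620 8347/310; 5122/155 8347/310 3477/155]
step 1: y = z − H·x̄ = [842/155, -1608/155]
step 1: S = H·P̄·Hᵀ + R = [35358/155 -45227/155; -45227/155 59503/155]
step 1: K = P̄·Hᵀ·S⁻¹ = [-220838/376939 -4055/5309; 191145/753878 -1243/10618; -77025/376939 -2043/5309]
step 1: x' = x̄ + K·y = [-1996848/376939, -1282909/753878, -22542/376939]
step 1: P' = (I − K·H)·P̄ = [18541266/376939 7456499/376939 1593296/376939; 7456499/376939 3838461/376939 -14639/376939; 1593296/376939 -14639/376939 734262/376939]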